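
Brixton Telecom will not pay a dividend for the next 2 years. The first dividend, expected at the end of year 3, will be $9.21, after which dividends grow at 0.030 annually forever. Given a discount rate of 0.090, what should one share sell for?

Deferred-dividend DDM. At t=2 the remaining stream is a growing perpetuity with first payment D_3 = 9.21.
V_2 = D_3/(r−g) = 9.21/(0.09−0.03) = 153.5000
P₀ = V_2/(1+r)^2 = 153.5000/(1+0.09)^2 = 129.1979

$129.20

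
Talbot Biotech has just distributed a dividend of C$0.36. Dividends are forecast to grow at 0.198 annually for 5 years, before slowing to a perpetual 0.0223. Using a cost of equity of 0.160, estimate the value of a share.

C$5.12

Two-stage DDM. Project D₁…D_5 at 0.198, terminal growth 0.0223, discount at r = 0.16.
D_1 = 0.4313
D_2 = 0.5167
D_3 = 0.6190
D_4 = 0.7415
D_5 = 0.8884
Terminal value at t=5: TV = D_6/(r−g) = 0.9082/(0.16−0.0223) = 6.5952
P₀ = 0.4313/(1+0.16)^1 + 0.5167/(1+0.16)^2 + 0.6190/(1+0.16)^3 + 0.7415/(1+0.16)^4 + 0.8884/(1+0.16)^5 + 6.5952/(1+0.16)^5 = 5.1249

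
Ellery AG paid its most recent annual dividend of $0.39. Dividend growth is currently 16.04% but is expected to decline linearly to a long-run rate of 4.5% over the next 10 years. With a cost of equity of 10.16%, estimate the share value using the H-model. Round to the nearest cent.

H-model: P₀ = D₀[(1+g_L) + H(g_S−g_L)]/(r−g_L), with H = 10/2 = 5.
P₀ = 0.39 × [(1+0.045) + 5×(0.1604−0.045)] / (0.1016−0.045)
   = 0.39 × 1.6220 / 0.0566 = 11.1763

$11.18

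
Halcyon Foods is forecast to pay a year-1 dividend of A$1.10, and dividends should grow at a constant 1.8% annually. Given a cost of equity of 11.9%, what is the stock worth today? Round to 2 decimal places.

Gordon growth model: P₀ = D₁/(r − g), with D₁ = 1.10 given directly.
P₀ = 1.1000 / (0.119 − 0.018) = 1.1000 / 0.101 = 10.8911

A$10.89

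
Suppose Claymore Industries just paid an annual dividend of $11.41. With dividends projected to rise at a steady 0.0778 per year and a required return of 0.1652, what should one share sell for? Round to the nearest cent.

$140.71

Gordon growth model: P₀ = D₁/(r − g). D₁ = 11.41 × (1 + 0.0778) = 12.2977.
P₀ = 12.2977 / (0.1652 − 0.0778) = 12.2977 / 0.0874 = 140.7059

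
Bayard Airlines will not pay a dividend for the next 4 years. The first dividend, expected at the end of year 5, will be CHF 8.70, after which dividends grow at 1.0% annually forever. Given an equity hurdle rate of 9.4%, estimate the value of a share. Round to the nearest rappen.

CHF 72.31

Deferred-dividend DDM. At t=4 the remaining stream is a growing perpetuity with first payment D_5 = 8.70.
V_4 = D_5/(r−g) = 8.70/(0.094−0.01) = 103.5714
P₀ = V_4/(1+r)^4 = 103.5714/(1+0.094)^4 = 72.3054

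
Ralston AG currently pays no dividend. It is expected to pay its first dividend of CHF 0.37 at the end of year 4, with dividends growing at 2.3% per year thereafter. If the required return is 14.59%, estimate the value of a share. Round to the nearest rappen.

CHF 2.00

Deferred-dividend DDM. At t=3 the remaining stream is a growing perpetuity with first payment D_4 = 0.37.
V_3 = D_4/(r−g) = 0.37/(0.1459−0.023) = 3.0106
P₀ = V_3/(1+r)^3 = 3.0106/(1+0.1459)^3 = 2.0008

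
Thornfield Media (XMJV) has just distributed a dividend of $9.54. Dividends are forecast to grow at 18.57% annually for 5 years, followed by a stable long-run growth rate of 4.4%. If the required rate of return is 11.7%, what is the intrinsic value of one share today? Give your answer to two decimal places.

$241.14

Two-stage DDM. Project D₁…D_5 at 0.1857, terminal growth 0.044, discount at r = 0.117.
D_1 = 11.3116
D_2 = 13.4121
D_3 = 15.9028
D_4 = 18.8559
D_5 = 22.3575
Terminal value at t=5: TV = D_6/(r−g) = 23.3412/(0.117−0.044) = 319.7423
P₀ = 11.3116/(1+0.117)^1 + 13.4121/(1+0.117)^2 + 15.9028/(1+0.117)^3 + 18.8559/(1+0.117)^4 + 22.3575/(1+0.117)^5 + 319.7423/(1+0.117)^5 = 241.1370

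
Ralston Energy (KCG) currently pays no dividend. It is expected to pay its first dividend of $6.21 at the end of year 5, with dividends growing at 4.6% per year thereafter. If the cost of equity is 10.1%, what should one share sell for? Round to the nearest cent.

$76.84

Deferred-dividend DDM. At t=4 the remaining stream is a growing perpetuity with first payment D_5 = 6.21.
V_4 = D_5/(r−g) = 6.21/(0.101−0.046) = 112.9091
P₀ = V_4/(1+r)^4 = 112.9091/(1+0.101)^4 = 76.8386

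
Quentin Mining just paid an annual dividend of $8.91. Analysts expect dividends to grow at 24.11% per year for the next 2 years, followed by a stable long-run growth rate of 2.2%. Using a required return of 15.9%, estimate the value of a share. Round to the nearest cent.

Two-stage DDM. Project D₁…D_2 at 0.2411, terminal growth 0.022, discount at r = 0.159.
D_1 = 11.0582
D_2 = 13.7243
Terminal value at t=2: TV = D_3/(r−g) = 14.0263/(0.159−0.022) = 102.3815
P₀ = 11.0582/(1+0.159)^1 + 13.7243/(1+0.159)^2 + 102.3815/(1+0.159)^2 = 95.9757

$95.98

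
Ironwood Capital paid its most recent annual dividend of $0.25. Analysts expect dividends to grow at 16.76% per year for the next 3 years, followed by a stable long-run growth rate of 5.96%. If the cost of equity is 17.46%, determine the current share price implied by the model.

Two-stage DDM. Project D₁…D_3 at 0.1676, terminal growth 0.0596, discount at r = 0.1746.
D_1 = 0.2919
D_2 = 0.3408
D_3 = 0.3979
Terminal value at t=3: TV = D_4/(r−g) = 0.4217/(0.1746−0.0596) = 3.6666
P₀ = 0.2919/(1+0.1746)^1 + 0.3408/(1+0.1746)^2 + 0.3979/(1+0.1746)^3 + 3.6666/(1+0.1746)^3 = 3.0036

$3.00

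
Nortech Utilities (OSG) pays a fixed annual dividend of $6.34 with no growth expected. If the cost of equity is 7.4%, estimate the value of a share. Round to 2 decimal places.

Zero-growth DDM (perpetuity): P₀ = D/r = 6.34 / 0.074 = 85.6757

$85.68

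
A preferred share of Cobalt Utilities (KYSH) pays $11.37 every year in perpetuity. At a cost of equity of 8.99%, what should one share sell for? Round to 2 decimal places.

$126.47

Zero-growth DDM (perpetuity): P₀ = D/r = 11.37 / 0.0899 = 126.4739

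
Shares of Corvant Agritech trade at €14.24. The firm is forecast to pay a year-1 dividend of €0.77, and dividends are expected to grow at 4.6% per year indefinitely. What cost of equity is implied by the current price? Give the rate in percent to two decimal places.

10.01%

Rearranging the constant-growth DDM: r = D₁/P₀ + g.
r = 0.7700 / 14.24 + 0.046 = 0.05407 + 0.046 = 0.10007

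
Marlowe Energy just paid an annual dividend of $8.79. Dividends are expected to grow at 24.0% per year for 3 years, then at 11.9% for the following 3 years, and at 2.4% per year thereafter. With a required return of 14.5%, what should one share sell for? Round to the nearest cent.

$151.18

Three-stage DDM. Project D₁…D_6; terminal Gordon value at t=6 with g = 0.024; discount at r = 0.145.
D_1 = 10.8996
D_2 = 13.5155
D_3 = 16.7592
D_4 = 18.7536
D_5 = 20.9852
D_6 = 23.4825
TV_6 = 24.0461/(0.145−0.024) = 198.7279
P₀ = Σ Dₜ/(1+r)ᵗ + TV_6/(1+r)^6 = 151.1794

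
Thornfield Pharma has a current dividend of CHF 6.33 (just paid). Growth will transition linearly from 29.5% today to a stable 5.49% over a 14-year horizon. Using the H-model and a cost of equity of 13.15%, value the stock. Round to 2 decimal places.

CHF 226.06

H-model: P₀ = D₀[(1+g_L) + H(g_S−g_L)]/(r−g_L), with H = 14/2 = 7.
P₀ = 6.33 × [(1+0.0549) + 7×(0.295−0.0549)] / (0.1315−0.0549)
   = 6.33 × 2.7356 / 0.0766 = 226.0620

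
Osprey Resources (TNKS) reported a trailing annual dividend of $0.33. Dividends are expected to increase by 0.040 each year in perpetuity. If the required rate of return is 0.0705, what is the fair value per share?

$11.25

Gordon growth model: P₀ = D₁/(r − g). D₁ = 0.33 × (1 + 0.04) = 0.3432.
P₀ = 0.3432 / (0.0705 − 0.04) = 0.3432 / 0.0305 = 11.2525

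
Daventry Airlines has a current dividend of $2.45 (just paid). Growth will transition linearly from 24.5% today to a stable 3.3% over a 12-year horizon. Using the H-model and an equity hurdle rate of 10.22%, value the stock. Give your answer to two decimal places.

H-model: P₀ = D₀[(1+g_L) + H(g_S−g_L)]/(r−g_L), with H = 12/2 = 6.
P₀ = 2.45 × [(1+0.033) + 6×(0.245−0.033)] / (0.1022−0.033)
   = 2.45 × 2.3050 / 0.0692 = 81.6077

$81.61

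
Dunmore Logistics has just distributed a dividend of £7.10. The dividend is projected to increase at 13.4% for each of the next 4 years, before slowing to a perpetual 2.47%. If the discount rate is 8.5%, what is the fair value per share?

Two-stage DDM. Project D₁…D_4 at 0.134, terminal growth 0.0247, discount at r = 0.085.
D_1 = 8.0514
D_2 = 9.1303
D_3 = 10.3537
D_4 = 11.7411
Terminal value at t=4: TV = D_5/(r−g) = 12.0312/(0.085−0.0247) = 199.5216
P₀ = 8.0514/(1+0.085)^1 + 9.1303/(1+0.085)^2 + 10.3537/(1+0.085)^3 + 11.7411/(1+0.085)^4 + 199.5216/(1+0.085)^4 = 175.7242

£175.72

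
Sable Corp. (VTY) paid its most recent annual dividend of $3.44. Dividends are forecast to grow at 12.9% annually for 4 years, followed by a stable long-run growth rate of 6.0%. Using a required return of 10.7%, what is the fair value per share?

Two-stage DDM. Project D₁…D_4 at 0.129, terminal growth 0.06, discount at r = 0.107.
D_1 = 3.8838
D_2 = 4.3848
D_3 = 4.9504
D_4 = 5.5890
Terminal value at t=4: TV = D_5/(r−g) = 5.9243/(0.107−0.06) = 126.0498
P₀ = 3.8838/(1+0.107)^1 + 4.3848/(1+0.107)^2 + 4.9504/(1+0.107)^3 + 5.5890/(1+0.107)^4 + 126.0498/(1+0.107)^4 = 98.3940

$98.39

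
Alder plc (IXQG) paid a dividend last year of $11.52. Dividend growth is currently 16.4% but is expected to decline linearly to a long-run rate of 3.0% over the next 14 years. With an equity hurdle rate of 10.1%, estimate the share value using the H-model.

$319.31

H-model: P₀ = D₀[(1+g_L) + H(g_S−g_L)]/(r−g_L), with H = 14/2 = 7.
P₀ = 11.52 × [(1+0.03) + 7×(0.164−0.03)] / (0.101−0.03)
   = 11.52 × 1.9680 / 0.071 = 319.3149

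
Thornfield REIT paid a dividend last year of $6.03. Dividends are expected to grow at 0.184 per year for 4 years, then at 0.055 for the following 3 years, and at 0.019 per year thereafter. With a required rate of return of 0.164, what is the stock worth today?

Three-stage DDM. Project D₁…D_7; terminal Gordon value at t=7 with g = 0.019; discount at r = 0.164.
D_1 = 7.1395
D_2 = 8.4532
D_3 = 10.0086
D_4 = 11.8502
D_5 = 12.5019
D_6 = 13.1895
D_7 = 13.9149
TV_7 = 14.1793/(0.164−0.019) = 97.7885
P₀ = Σ Dₜ/(1+r)ᵗ + TV_7/(1+r)^7 = 74.9106

$74.91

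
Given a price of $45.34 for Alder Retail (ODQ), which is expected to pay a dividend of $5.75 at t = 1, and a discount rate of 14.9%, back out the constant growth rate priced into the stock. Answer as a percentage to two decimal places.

From P₀ = D₁/(r − g), the implied growth is g = r − D₁/P₀.
g = 0.149 − 5.75/45.34 = 0.149 − 0.12682 = 0.02218

2.22%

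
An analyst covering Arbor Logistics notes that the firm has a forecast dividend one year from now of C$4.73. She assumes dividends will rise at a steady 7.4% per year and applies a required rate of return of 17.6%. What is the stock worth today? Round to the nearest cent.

C$46.37

Gordon growth model: P₀ = D₁/(r − g), with D₁ = 4.73 given directly.
P₀ = 4.7300 / (0.176 − 0.074) = 4.7300 / 0.102 = 46.3725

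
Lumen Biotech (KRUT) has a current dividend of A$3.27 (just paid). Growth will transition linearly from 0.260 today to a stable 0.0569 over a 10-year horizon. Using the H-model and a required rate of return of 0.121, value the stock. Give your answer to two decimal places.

H-model: P₀ = D₀[(1+g_L) + H(g_S−g_L)]/(r−g_L), with H = 10/2 = 5.
P₀ = 3.27 × [(1+0.0569) + 5×(0.26−0.0569)] / (0.121−0.0569)
   = 3.27 × 2.0724 / 0.0641 = 105.7215

A$105.72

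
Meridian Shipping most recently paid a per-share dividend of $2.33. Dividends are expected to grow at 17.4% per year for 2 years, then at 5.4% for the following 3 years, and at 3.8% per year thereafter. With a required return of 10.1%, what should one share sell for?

$50.72

Three-stage DDM. Project D₁…D_5; terminal Gordon value at t=5 with g = 0.038; discount at r = 0.101.
D_1 = 2.7354
D_2 = 3.2114
D_3 = 3.3848
D_4 = 3.5676
D_5 = 3.7602
TV_5 = 3.9031/(0.101−0.038) = 61.9542
P₀ = Σ Dₜ/(1+r)ᵗ + TV_5/(1+r)^5 = 50.7162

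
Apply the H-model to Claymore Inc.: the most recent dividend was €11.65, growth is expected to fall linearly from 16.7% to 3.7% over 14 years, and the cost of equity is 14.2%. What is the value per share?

€216.02

H-model: P₀ = D₀[(1+g_L) + H(g_S−g_L)]/(r−g_L), with H = 14/2 = 7.
P₀ = 11.65 × [(1+0.037) + 7×(0.167−0.037)] / (0.142−0.037)
   = 11.65 × 1.9470 / 0.105 = 216.0243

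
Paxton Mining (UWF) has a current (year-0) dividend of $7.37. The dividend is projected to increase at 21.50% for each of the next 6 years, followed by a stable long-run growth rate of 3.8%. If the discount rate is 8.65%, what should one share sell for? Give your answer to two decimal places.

Two-stage DDM. Project D₁…D_6 at 0.215, terminal growth 0.038, discount at r = 0.0865.
D_1 = 8.9546
D_2 = 10.8798
D_3 = 13.2189
D_4 = 16.0610
D_5 = 19.5141
D_6 = 23.7097
Terminal value at t=6: TV = D_7/(r−g) = 24.6106/(0.0865−0.038) = 507.4354
P₀ = 8.9546/(1+0.0865)^1 + 10.8798/(1+0.0865)^2 + 13.2189/(1+0.0865)^3 + 16.0610/(1+0.0865)^4 + 19.5141/(1+0.0865)^5 + 23.7097/(1+0.0865)^6 + 507.4354/(1+0.0865)^6 = 375.0535

$375.05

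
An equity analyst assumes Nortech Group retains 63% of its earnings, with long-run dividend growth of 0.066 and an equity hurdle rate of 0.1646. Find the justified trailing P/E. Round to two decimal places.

4.00

Payout ratio b = 1 − 0.63 = 0.37.
Justified trailing P/E = b(1+g)/(r−g) = 0.37×(1+0.066)/(0.1646−0.066) = 4.0002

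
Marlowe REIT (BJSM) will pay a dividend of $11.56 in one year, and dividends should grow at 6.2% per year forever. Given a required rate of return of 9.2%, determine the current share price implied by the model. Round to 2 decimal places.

$385.33

Gordon growth model: P₀ = D₁/(r − g), with D₁ = 11.56 given directly.
P₀ = 11.5600 / (0.092 − 0.062) = 11.5600 / 0.03 = 385.3333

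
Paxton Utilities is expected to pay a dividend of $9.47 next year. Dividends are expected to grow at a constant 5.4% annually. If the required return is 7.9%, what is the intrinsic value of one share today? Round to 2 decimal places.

$378.80

Gordon growth model: P₀ = D₁/(r − g), with D₁ = 9.47 given directly.
P₀ = 9.4700 / (0.079 − 0.054) = 9.4700 / 0.025 = 378.8000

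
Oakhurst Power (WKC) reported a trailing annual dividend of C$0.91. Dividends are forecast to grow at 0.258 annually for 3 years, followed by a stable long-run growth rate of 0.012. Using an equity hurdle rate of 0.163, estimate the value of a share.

C$10.92

Two-stage DDM. Project D₁…D_3 at 0.258, terminal growth 0.012, discount at r = 0.163.
D_1 = 1.1448
D_2 = 1.4401
D_3 = 1.8117
Terminal value at t=3: TV = D_4/(r−g) = 1.8334/(0.163−0.012) = 12.1419
P₀ = 1.1448/(1+0.163)^1 + 1.4401/(1+0.163)^2 + 1.8117/(1+0.163)^3 + 12.1419/(1+0.163)^3 = 10.9195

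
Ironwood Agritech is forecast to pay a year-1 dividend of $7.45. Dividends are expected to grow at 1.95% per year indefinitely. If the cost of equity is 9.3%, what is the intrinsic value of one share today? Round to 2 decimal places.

Gordon growth model: P₀ = D₁/(r − g), with D₁ = 7.45 given directly.
P₀ = 7.4500 / (0.093 − 0.0195) = 7.4500 / 0.0735 = 101.3605

$101.36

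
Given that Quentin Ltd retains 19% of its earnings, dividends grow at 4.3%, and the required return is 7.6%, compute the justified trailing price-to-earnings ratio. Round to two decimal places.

Payout ratio b = 1 − 0.19 = 0.81.
Justified trailing P/E = b(1+g)/(r−g) = 0.81×(1+0.043)/(0.076−0.043) = 25.6009

25.60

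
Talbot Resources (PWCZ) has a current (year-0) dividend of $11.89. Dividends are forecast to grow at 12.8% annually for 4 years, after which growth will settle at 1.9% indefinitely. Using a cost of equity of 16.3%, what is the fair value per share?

$118.55

Two-stage DDM. Project D₁…D_4 at 0.128, terminal growth 0.019, discount at r = 0.163.
D_1 = 13.4119
D_2 = 15.1286
D_3 = 17.0651
D_4 = 19.2494
Terminal value at t=4: TV = D_5/(r−g) = 19.6152/(0.163−0.019) = 136.2166
P₀ = 13.4119/(1+0.163)^1 + 15.1286/(1+0.163)^2 + 17.0651/(1+0.163)^3 + 19.2494/(1+0.163)^4 + 136.2166/(1+0.163)^4 = 118.5458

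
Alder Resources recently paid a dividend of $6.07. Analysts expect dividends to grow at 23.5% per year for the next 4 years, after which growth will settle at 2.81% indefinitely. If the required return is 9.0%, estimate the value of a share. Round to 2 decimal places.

Two-stage DDM. Project D₁…D_4 at 0.235, terminal growth 0.0281, discount at r = 0.09.
D_1 = 7.4964
D_2 = 9.2581
D_3 = 11.4338
D_4 = 14.1207
Terminal value at t=4: TV = D_5/(r−g) = 14.5175/(0.09−0.0281) = 234.5315
P₀ = 7.4964/(1+0.09)^1 + 9.2581/(1+0.09)^2 + 11.4338/(1+0.09)^3 + 14.1207/(1+0.09)^4 + 234.5315/(1+0.09)^4 = 199.6503

$199.65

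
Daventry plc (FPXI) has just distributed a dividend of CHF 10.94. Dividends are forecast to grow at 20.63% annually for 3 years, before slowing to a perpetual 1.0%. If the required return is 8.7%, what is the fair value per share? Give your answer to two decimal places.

Two-stage DDM. Project D₁…D_3 at 0.2063, terminal growth 0.01, discount at r = 0.087.
D_1 = 13.1969
D_2 = 15.9194
D_3 = 19.2036
Terminal value at t=3: TV = D_4/(r−g) = 19.3957/(0.087−0.01) = 251.8918
P₀ = 13.1969/(1+0.087)^1 + 15.9194/(1+0.087)^2 + 19.2036/(1+0.087)^3 + 251.8918/(1+0.087)^3 = 236.6872

CHF 236.69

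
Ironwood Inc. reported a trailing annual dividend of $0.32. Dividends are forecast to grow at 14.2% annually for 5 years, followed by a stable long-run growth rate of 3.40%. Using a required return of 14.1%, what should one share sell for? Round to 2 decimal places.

Two-stage DDM. Project D₁…D_5 at 0.142, terminal growth 0.034, discount at r = 0.141.
D_1 = 0.3654
D_2 = 0.4173
D_3 = 0.4766
D_4 = 0.5443
D_5 = 0.6216
Terminal value at t=5: TV = D_6/(r−g) = 0.6427/(0.141−0.034) = 6.0064
P₀ = 0.3654/(1+0.141)^1 + 0.4173/(1+0.141)^2 + 0.4766/(1+0.141)^3 + 0.5443/(1+0.141)^4 + 0.6216/(1+0.141)^5 + 6.0064/(1+0.141)^5 = 4.7101

$4.71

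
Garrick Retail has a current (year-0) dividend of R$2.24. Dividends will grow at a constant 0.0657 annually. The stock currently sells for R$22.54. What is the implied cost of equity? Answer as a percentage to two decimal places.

17.16%

Rearranging the constant-growth DDM: r = D₁/P₀ + g.
D₁ = 2.24 × (1 + 0.0657) = 2.3872.
r = 2.3872 / 22.54 + 0.0657 = 0.10591 + 0.0657 = 0.17161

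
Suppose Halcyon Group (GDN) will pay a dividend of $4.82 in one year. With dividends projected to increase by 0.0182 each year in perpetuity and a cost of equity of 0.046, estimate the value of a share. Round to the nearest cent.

$173.38

Gordon growth model: P₀ = D₁/(r − g), with D₁ = 4.82 given directly.
P₀ = 4.8200 / (0.046 − 0.0182) = 4.8200 / 0.0278 = 173.3813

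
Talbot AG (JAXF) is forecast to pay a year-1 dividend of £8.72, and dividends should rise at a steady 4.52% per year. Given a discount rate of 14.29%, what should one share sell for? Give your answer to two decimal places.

Gordon growth model: P₀ = D₁/(r − g), with D₁ = 8.72 given directly.
P₀ = 8.7200 / (0.1429 − 0.0452) = 8.7200 / 0.0977 = 89.2528

£89.25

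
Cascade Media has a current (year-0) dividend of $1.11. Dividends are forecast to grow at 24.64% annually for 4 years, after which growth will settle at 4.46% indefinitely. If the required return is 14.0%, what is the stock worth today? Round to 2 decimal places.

$22.94

Two-stage DDM. Project D₁…D_4 at 0.2464, terminal growth 0.0446, discount at r = 0.14.
D_1 = 1.3835
D_2 = 1.7244
D_3 = 2.1493
D_4 = 2.6789
Terminal value at t=4: TV = D_5/(r−g) = 2.7984/(0.14−0.0446) = 29.3329
P₀ = 1.3835/(1+0.14)^1 + 1.7244/(1+0.14)^2 + 2.1493/(1+0.14)^3 + 2.6789/(1+0.14)^4 + 29.3329/(1+0.14)^4 = 22.9447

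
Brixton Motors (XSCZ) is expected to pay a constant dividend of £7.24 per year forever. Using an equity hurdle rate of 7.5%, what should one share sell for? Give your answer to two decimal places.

Zero-growth DDM (perpetuity): P₀ = D/r = 7.24 / 0.075 = 96.5333

£96.53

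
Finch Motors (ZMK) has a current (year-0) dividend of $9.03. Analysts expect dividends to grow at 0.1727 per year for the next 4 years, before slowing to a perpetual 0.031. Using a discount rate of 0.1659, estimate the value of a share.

$107.29

Two-stage DDM. Project D₁…D_4 at 0.1727, terminal growth 0.031, discount at r = 0.1659.
D_1 = 10.5895
D_2 = 12.4183
D_3 = 14.5629
D_4 = 17.0779
Terminal value at t=4: TV = D_5/(r−g) = 17.6074/(0.1659−0.031) = 130.5215
P₀ = 10.5895/(1+0.1659)^1 + 12.4183/(1+0.1659)^2 + 14.5629/(1+0.1659)^3 + 17.0779/(1+0.1659)^4 + 130.5215/(1+0.1659)^4 = 107.2875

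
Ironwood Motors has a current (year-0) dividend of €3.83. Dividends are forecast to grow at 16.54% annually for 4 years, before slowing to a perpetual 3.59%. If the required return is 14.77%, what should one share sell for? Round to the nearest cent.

€53.65

Two-stage DDM. Project D₁…D_4 at 0.1654, terminal growth 0.0359, discount at r = 0.1477.
D_1 = 4.4635
D_2 = 5.2017
D_3 = 6.0621
D_4 = 7.0648
Terminal value at t=4: TV = D_5/(r−g) = 7.3184/(0.1477−0.0359) = 65.4598
P₀ = 4.4635/(1+0.1477)^1 + 5.2017/(1+0.1477)^2 + 6.0621/(1+0.1477)^3 + 7.0648/(1+0.1477)^4 + 65.4598/(1+0.1477)^4 = 53.6476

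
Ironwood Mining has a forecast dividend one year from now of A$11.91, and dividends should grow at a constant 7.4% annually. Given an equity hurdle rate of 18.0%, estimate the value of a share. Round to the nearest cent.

A$112.36

Gordon growth model: P₀ = D₁/(r − g), with D₁ = 11.91 given directly.
P₀ = 11.9100 / (0.18 − 0.074) = 11.9100 / 0.106 = 112.3585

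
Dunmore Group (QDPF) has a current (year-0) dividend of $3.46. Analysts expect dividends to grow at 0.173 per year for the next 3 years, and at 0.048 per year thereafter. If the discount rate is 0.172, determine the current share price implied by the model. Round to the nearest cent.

$39.72

Two-stage DDM. Project D₁…D_3 at 0.173, terminal growth 0.048, discount at r = 0.172.
D_1 = 4.0586
D_2 = 4.7607
D_3 = 5.5843
Terminal value at t=3: TV = D_4/(r−g) = 5.8524/(0.172−0.048) = 47.1965
P₀ = 4.0586/(1+0.172)^1 + 4.7607/(1+0.172)^2 + 5.5843/(1+0.172)^3 + 47.1965/(1+0.172)^3 = 39.7152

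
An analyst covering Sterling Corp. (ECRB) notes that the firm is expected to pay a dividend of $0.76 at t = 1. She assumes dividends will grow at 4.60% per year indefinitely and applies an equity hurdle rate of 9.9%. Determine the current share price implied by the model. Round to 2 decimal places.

$14.34

Gordon growth model: P₀ = D₁/(r − g), with D₁ = 0.76 given directly.
P₀ = 0.7600 / (0.099 − 0.046) = 0.7600 / 0.053 = 14.3396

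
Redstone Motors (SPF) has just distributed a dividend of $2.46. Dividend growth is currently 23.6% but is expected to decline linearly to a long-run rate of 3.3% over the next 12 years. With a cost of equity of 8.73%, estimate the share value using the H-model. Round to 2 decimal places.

H-model: P₀ = D₀[(1+g_L) + H(g_S−g_L)]/(r−g_L), with H = 12/2 = 6.
P₀ = 2.46 × [(1+0.033) + 6×(0.236−0.033)] / (0.0873−0.033)
   = 2.46 × 2.2510 / 0.0543 = 101.9790

$101.98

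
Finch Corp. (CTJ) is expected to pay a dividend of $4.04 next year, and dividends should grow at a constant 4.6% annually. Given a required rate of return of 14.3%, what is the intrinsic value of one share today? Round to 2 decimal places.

Gordon growth model: P₀ = D₁/(r − g), with D₁ = 4.04 given directly.
P₀ = 4.0400 / (0.143 − 0.046) = 4.0400 / 0.097 = 41.6495

$41.65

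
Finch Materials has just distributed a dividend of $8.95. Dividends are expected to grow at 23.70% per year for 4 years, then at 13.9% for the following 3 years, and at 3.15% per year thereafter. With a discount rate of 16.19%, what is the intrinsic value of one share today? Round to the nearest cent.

$160.80

Three-stage DDM. Project D₁…D_7; terminal Gordon value at t=7 with g = 0.0315; discount at r = 0.1619.
D_1 = 11.0711
D_2 = 13.6950
D_3 = 16.9407
D_4 = 20.9557
D_5 = 23.8685
D_6 = 27.1862
D_7 = 30.9651
TV_7 = 31.9405/(0.1619−0.0315) = 244.9428
P₀ = Σ Dₜ/(1+r)ᵗ + TV_7/(1+r)^7 = 160.8042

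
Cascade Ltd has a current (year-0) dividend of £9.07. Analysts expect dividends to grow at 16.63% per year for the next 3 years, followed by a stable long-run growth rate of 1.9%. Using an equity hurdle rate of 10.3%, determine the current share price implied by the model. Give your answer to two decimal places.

£160.53

Two-stage DDM. Project D₁…D_3 at 0.1663, terminal growth 0.019, discount at r = 0.103.
D_1 = 10.5783
D_2 = 12.3375
D_3 = 14.3892
Terminal value at t=3: TV = D_4/(r−g) = 14.6626/(0.103−0.019) = 174.5553
P₀ = 10.5783/(1+0.103)^1 + 12.3375/(1+0.103)^2 + 14.3892/(1+0.103)^3 + 174.5553/(1+0.103)^3 = 160.5331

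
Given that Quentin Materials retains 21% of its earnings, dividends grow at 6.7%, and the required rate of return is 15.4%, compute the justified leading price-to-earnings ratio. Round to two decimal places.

Payout ratio b = 1 − 0.21 = 0.79.
Justified leading P/E = b/(r−g) = 0.79/(0.154−0.067) = 9.0805

9.08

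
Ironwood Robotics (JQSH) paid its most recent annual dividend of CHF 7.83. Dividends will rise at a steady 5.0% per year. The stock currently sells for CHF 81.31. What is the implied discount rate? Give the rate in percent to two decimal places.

15.11%

Rearranging the constant-growth DDM: r = D₁/P₀ + g.
D₁ = 7.83 × (1 + 0.05) = 8.2215.
r = 8.2215 / 81.31 + 0.05 = 0.10111 + 0.05 = 0.15111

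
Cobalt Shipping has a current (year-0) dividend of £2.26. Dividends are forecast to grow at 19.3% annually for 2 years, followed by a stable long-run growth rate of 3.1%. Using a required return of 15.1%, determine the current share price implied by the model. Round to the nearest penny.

£25.63

Two-stage DDM. Project D₁…D_2 at 0.193, terminal growth 0.031, discount at r = 0.151.
D_1 = 2.6962
D_2 = 3.2165
Terminal value at t=2: TV = D_3/(r−g) = 3.3163/(0.151−0.031) = 27.6355
P₀ = 2.6962/(1+0.151)^1 + 3.2165/(1+0.151)^2 + 27.6355/(1+0.151)^2 = 25.6305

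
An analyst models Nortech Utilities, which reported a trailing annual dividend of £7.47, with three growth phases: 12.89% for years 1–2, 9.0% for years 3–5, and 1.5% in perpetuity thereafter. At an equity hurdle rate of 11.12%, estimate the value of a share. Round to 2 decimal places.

£114.34

Three-stage DDM. Project D₁…D_5; terminal Gordon value at t=5 with g = 0.015; discount at r = 0.1112.
D_1 = 8.4329
D_2 = 9.5199
D_3 = 10.3767
D_4 = 11.3106
D_5 = 12.3285
TV_5 = 12.5135/(0.1112−0.015) = 130.0774
P₀ = Σ Dₜ/(1+r)ᵗ + TV_5/(1+r)^5 = 114.3358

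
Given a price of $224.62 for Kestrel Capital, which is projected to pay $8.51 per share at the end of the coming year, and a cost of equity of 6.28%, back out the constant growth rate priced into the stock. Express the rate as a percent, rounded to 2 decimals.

From P₀ = D₁/(r − g), the implied growth is g = r − D₁/P₀.
g = 0.0628 − 8.51/224.62 = 0.0628 − 0.03789 = 0.02491

2.49%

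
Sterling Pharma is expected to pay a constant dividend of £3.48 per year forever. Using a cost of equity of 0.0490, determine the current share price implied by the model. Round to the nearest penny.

£71.02

Zero-growth DDM (perpetuity): P₀ = D/r = 3.48 / 0.049 = 71.0204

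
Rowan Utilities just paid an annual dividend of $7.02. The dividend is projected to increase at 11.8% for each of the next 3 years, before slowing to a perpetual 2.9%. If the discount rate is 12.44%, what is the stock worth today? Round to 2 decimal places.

Two-stage DDM. Project D₁…D_3 at 0.118, terminal growth 0.029, discount at r = 0.1244.
D_1 = 7.8484
D_2 = 8.7745
D_3 = 9.8099
Terminal value at t=3: TV = D_4/(r−g) = 10.0943/(0.1244−0.029) = 105.8107
P₀ = 7.8484/(1+0.1244)^1 + 8.7745/(1+0.1244)^2 + 9.8099/(1+0.1244)^3 + 105.8107/(1+0.1244)^3 = 95.2544

$95.25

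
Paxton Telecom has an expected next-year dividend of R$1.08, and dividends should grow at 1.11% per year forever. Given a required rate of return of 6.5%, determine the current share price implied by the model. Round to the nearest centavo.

R$20.04

Gordon growth model: P₀ = D₁/(r − g), with D₁ = 1.08 given directly.
P₀ = 1.0800 / (0.065 − 0.0111) = 1.0800 / 0.0539 = 20.0371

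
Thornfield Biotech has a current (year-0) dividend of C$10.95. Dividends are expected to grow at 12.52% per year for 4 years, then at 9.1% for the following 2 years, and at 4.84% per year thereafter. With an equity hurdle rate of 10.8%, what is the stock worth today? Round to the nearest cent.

Three-stage DDM. Project D₁…D_6; terminal Gordon value at t=6 with g = 0.0484; discount at r = 0.108.
D_1 = 12.3209
D_2 = 13.8635
D_3 = 15.5992
D_4 = 17.5523
D_5 = 19.1495
D_6 = 20.8921
TV_6 = 21.9033/(0.108−0.0484) = 367.5050
P₀ = Σ Dₜ/(1+r)ᵗ + TV_6/(1+r)^6 = 266.9057

C$266.91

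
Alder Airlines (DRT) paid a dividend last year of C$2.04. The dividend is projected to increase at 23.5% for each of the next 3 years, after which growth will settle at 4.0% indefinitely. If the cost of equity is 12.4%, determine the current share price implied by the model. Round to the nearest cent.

C$40.91

Two-stage DDM. Project D₁…D_3 at 0.235, terminal growth 0.04, discount at r = 0.124.
D_1 = 2.5194
D_2 = 3.1115
D_3 = 3.8427
Terminal value at t=3: TV = D_4/(r−g) = 3.9964/(0.124−0.04) = 47.5757
P₀ = 2.5194/(1+0.124)^1 + 3.1115/(1+0.124)^2 + 3.8427/(1+0.124)^3 + 47.5757/(1+0.124)^3 = 40.9135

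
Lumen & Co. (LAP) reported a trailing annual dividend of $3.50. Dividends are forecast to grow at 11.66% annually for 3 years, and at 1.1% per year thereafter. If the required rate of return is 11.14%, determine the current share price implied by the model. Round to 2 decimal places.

$46.34

Two-stage DDM. Project D₁…D_3 at 0.1166, terminal growth 0.011, discount at r = 0.1114.
D_1 = 3.9081
D_2 = 4.3638
D_3 = 4.8726
Terminal value at t=3: TV = D_4/(r−g) = 4.9262/(0.1114−0.011) = 49.0657
P₀ = 3.9081/(1+0.1114)^1 + 4.3638/(1+0.1114)^2 + 4.8726/(1+0.1114)^3 + 49.0657/(1+0.1114)^3 = 46.3396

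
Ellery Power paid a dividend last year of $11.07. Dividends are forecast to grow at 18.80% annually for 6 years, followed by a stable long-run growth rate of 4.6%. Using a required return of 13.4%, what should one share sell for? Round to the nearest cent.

$252.36

Two-stage DDM. Project D₁…D_6 at 0.188, terminal growth 0.046, discount at r = 0.134.
D_1 = 13.1512
D_2 = 15.6236
D_3 = 18.5608
D_4 = 22.0502
D_5 = 26.1957
D_6 = 31.1205
Terminal value at t=6: TV = D_7/(r−g) = 32.5520/(0.134−0.046) = 369.9093
P₀ = 13.1512/(1+0.134)^1 + 15.6236/(1+0.134)^2 + 18.5608/(1+0.134)^3 + 22.0502/(1+0.134)^4 + 26.1957/(1+0.134)^5 + 31.1205/(1+0.134)^6 + 369.9093/(1+0.134)^6 = 252.3586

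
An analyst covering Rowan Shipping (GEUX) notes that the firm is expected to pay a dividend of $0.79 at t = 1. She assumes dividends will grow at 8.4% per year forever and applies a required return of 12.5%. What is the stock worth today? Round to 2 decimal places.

Gordon growth model: P₀ = D₁/(r − g), with D₁ = 0.79 given directly.
P₀ = 0.7900 / (0.125 − 0.084) = 0.7900 / 0.041 = 19.2683

$19.27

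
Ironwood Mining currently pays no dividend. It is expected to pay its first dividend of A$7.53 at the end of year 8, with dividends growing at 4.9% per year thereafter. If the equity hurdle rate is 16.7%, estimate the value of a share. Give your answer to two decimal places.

Deferred-dividend DDM. At t=7 the remaining stream is a growing perpetuity with first payment D_8 = 7.53.
V_7 = D_8/(r−g) = 7.53/(0.167−0.049) = 63.8136
P₀ = V_7/(1+r)^7 = 63.8136/(1+0.167)^7 = 21.6480

A$21.65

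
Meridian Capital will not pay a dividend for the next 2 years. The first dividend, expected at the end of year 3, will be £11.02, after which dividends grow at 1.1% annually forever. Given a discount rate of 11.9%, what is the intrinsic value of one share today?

Deferred-dividend DDM. At t=2 the remaining stream is a growing perpetuity with first payment D_3 = 11.02.
V_2 = D_3/(r−g) = 11.02/(0.119−0.011) = 102.0370
P₀ = V_2/(1+r)^2 = 102.0370/(1+0.119)^2 = 81.4888

£81.49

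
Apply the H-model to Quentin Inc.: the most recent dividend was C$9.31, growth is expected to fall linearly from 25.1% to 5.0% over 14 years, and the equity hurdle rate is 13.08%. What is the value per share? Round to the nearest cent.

H-model: P₀ = D₀[(1+g_L) + H(g_S−g_L)]/(r−g_L), with H = 14/2 = 7.
P₀ = 9.31 × [(1+0.05) + 7×(0.251−0.05)] / (0.1308−0.05)
   = 9.31 × 2.4570 / 0.0808 = 283.1024

C$283.10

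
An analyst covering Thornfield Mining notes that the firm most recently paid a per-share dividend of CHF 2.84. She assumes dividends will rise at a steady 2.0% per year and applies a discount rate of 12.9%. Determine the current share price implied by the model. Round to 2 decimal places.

Gordon growth model: P₀ = D₁/(r − g). D₁ = 2.84 × (1 + 0.02) = 2.8968.
P₀ = 2.8968 / (0.129 − 0.02) = 2.8968 / 0.109 = 26.5761

CHF 26.58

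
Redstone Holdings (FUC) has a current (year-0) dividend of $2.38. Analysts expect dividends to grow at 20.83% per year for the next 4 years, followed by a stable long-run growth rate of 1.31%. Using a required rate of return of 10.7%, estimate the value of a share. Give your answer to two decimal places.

Two-stage DDM. Project D₁…D_4 at 0.2083, terminal growth 0.0131, discount at r = 0.107.
D_1 = 2.8758
D_2 = 3.4748
D_3 = 4.1986
D_4 = 5.0731
Terminal value at t=4: TV = D_5/(r−g) = 5.1396/(0.107−0.0131) = 54.7347
P₀ = 2.8758/(1+0.107)^1 + 3.4748/(1+0.107)^2 + 4.1986/(1+0.107)^3 + 5.0731/(1+0.107)^4 + 54.7347/(1+0.107)^4 = 48.3544

$48.35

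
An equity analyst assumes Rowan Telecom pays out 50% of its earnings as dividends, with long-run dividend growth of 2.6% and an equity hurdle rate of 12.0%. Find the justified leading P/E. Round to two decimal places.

5.32

Justified leading P/E = b/(r−g) = 0.50/(0.12−0.026) = 5.3191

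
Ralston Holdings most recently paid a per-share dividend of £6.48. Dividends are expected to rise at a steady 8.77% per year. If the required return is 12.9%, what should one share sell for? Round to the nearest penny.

£170.66

Gordon growth model: P₀ = D₁/(r − g). D₁ = 6.48 × (1 + 0.0877) = 7.0483.
P₀ = 7.0483 / (0.129 − 0.0877) = 7.0483 / 0.0413 = 170.6609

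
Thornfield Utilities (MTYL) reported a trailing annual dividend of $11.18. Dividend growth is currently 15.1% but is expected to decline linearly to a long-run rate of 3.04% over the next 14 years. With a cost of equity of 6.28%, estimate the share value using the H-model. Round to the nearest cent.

H-model: P₀ = D₀[(1+g_L) + H(g_S−g_L)]/(r−g_L), with H = 14/2 = 7.
P₀ = 11.18 × [(1+0.0304) + 7×(0.151−0.0304)] / (0.0628−0.0304)
   = 11.18 × 1.8746 / 0.0324 = 646.8527

$646.85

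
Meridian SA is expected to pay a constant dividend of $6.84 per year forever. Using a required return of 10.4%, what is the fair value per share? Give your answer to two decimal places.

Zero-growth DDM (perpetuity): P₀ = D/r = 6.84 / 0.104 = 65.7692

$65.77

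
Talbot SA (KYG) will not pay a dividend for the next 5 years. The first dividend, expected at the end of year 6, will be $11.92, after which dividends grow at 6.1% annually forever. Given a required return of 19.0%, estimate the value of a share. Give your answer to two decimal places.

Deferred-dividend DDM. At t=5 the remaining stream is a growing perpetuity with first payment D_6 = 11.92.
V_5 = D_6/(r−g) = 11.92/(0.19−0.061) = 92.4031
P₀ = V_5/(1+r)^5 = 92.4031/(1+0.19)^5 = 38.7215

$38.72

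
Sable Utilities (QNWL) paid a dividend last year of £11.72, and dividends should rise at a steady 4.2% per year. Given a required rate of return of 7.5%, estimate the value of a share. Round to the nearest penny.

Gordon growth model: P₀ = D₁/(r − g). D₁ = 11.72 × (1 + 0.042) = 12.2122.
P₀ = 12.2122 / (0.075 − 0.042) = 12.2122 / 0.033 = 370.0679

£370.07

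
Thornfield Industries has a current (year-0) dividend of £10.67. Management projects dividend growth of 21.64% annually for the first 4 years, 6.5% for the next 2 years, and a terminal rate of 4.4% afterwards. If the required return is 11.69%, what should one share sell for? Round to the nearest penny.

£276.49

Three-stage DDM. Project D₁…D_6; terminal Gordon value at t=6 with g = 0.044; discount at r = 0.1169.
D_1 = 12.9790
D_2 = 15.7876
D_3 = 19.2041
D_4 = 23.3599
D_5 = 24.8782
D_6 = 26.4953
TV_6 = 27.6611/(0.1169−0.044) = 379.4392
P₀ = Σ Dₜ/(1+r)ᵗ + TV_6/(1+r)^6 = 276.4921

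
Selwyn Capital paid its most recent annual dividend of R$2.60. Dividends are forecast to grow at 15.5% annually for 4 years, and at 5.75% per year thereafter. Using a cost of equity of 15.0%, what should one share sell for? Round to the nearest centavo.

Two-stage DDM. Project D₁…D_4 at 0.155, terminal growth 0.0575, discount at r = 0.15.
D_1 = 3.0030
D_2 = 3.4685
D_3 = 4.0061
D_4 = 4.6270
Terminal value at t=4: TV = D_5/(r−g) = 4.8931/(0.15−0.0575) = 52.8981
P₀ = 3.0030/(1+0.15)^1 + 3.4685/(1+0.15)^2 + 4.0061/(1+0.15)^3 + 4.6270/(1+0.15)^4 + 52.8981/(1+0.15)^4 = 40.7582

R$40.76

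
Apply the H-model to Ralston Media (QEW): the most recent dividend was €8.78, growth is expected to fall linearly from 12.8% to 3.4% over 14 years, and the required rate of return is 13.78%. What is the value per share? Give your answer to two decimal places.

H-model: P₀ = D₀[(1+g_L) + H(g_S−g_L)]/(r−g_L), with H = 14/2 = 7.
P₀ = 8.78 × [(1+0.034) + 7×(0.128−0.034)] / (0.1378−0.034)
   = 8.78 × 1.6920 / 0.1038 = 143.1191

€143.12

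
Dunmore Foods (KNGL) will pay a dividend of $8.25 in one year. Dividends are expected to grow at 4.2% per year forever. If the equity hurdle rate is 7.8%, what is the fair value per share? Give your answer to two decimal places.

$229.17

Gordon growth model: P₀ = D₁/(r − g), with D₁ = 8.25 given directly.
P₀ = 8.2500 / (0.078 − 0.042) = 8.2500 / 0.036 = 229.1667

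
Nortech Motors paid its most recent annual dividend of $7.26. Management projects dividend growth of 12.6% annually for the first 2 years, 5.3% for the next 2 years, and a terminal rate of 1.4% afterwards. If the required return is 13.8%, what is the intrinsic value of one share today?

$76.72

Three-stage DDM. Project D₁…D_4; terminal Gordon value at t=4 with g = 0.014; discount at r = 0.138.
D_1 = 8.1748
D_2 = 9.2048
D_3 = 9.6926
D_4 = 10.2063
TV_4 = 10.3492/(0.138−0.014) = 83.4615
P₀ = Σ Dₜ/(1+r)ᵗ + TV_4/(1+r)^4 = 76.7178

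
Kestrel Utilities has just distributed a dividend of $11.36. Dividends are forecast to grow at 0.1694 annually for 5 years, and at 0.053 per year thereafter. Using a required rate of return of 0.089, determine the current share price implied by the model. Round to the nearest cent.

Two-stage DDM. Project D₁…D_5 at 0.1694, terminal growth 0.053, discount at r = 0.089.
D_1 = 13.2844
D_2 = 15.5348
D_3 = 18.1663
D_4 = 21.2437
D_5 = 24.8424
Terminal value at t=5: TV = D_6/(r−g) = 26.1591/(0.089−0.053) = 726.6406
P₀ = 13.2844/(1+0.089)^1 + 15.5348/(1+0.089)^2 + 18.1663/(1+0.089)^3 + 21.2437/(1+0.089)^4 + 24.8424/(1+0.089)^5 + 726.6406/(1+0.089)^5 = 545.1284

$545.13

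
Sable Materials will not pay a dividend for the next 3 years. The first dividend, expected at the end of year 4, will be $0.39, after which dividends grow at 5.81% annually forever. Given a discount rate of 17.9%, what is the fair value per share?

Deferred-dividend DDM. At t=3 the remaining stream is a growing perpetuity with first payment D_4 = 0.39.
V_3 = D_4/(r−g) = 0.39/(0.179−0.0581) = 3.2258
P₀ = V_3/(1+r)^3 = 3.2258/(1+0.179)^3 = 1.9683

$1.97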